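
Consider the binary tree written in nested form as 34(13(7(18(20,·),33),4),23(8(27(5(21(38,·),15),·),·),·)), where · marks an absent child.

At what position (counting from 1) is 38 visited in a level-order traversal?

14

Level-order visits nodes level by level from the root, left to right within each level.
Level 0: 34
Level 1: 13, 23
Level 2: 7, 4, 8
Level 3: 18, 33, 27
Level 4: 20, 5
Level 5: 21, 15
Level 6: 38
Full level-order sequence: 34, 13, 23, 7, 4, 8, 18, 33, 27, 20, 5, 21, 15, 38.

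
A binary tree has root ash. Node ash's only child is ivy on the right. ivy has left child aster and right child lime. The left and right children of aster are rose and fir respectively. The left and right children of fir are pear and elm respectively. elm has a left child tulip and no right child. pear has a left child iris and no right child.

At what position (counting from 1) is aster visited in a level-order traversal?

Level-order visits nodes level by level from the root, left to right within each level.
Level 0: ash
Level 1: ivy
Level 2: aster, lime
Level 3: rose, fir
Level 4: pear, elm
Level 5: iris, tulip
Full level-order sequence: ash, ivy, aster, lime, rose, fir, pear, elm, iris, tulip.

3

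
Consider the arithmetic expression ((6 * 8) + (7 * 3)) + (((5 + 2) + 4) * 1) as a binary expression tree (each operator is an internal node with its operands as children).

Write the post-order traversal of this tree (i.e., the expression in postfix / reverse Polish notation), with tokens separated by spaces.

Post-order on an expression tree gives postfix notation: for each operator, emit left operand, right operand, then the operator.

6 8 * 7 3 * + 5 2 + 4 + 1 * +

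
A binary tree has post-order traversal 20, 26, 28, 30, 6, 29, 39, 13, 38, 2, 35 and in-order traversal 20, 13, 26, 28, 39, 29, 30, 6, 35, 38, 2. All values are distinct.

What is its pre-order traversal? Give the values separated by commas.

35, 13, 20, 39, 28, 26, 29, 6, 30, 2, 38

The last element of post-order is the root; it splits in-order into left and right subtrees.
Root 35: left subtree has 8 nodes {20, 13, 26, 28, 39, 29, 30, 6}, right has 2 {38, 2}.
  Root 13: left subtree has 1 node {20}, right has 6 {26, 28, 39, 29, 30, 6}.
    Root 39: left subtree has 2 nodes {26, 28}, right has 3 {29, 30, 6}.
      Root 28: left subtree has 1 node {26}, right has 0 { }.
      Root 29: left subtree has 0 nodes { }, right has 2 {30, 6}.
        Root 6: left subtree has 1 node {30}, right has 0 { }.
  Root 2: left subtree has 1 node {38}, right has 0 { }.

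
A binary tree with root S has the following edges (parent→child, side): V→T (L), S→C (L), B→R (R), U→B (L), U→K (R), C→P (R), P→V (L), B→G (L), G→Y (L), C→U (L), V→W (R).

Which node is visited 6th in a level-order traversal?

K

Level-order visits nodes level by level from the root, left to right within each level.
Level 0: S
Level 1: C
Level 2: U, P
Level 3: B, K, V
Level 4: G, R, T, W
Level 5: Y
Full level-order sequence: S, C, U, P, B, K, V, G, R, T, W, Y.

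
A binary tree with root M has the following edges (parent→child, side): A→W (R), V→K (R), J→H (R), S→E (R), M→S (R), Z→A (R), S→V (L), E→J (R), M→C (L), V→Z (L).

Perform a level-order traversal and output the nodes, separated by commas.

M, C, S, V, E, Z, K, J, A, H, W

Level-order visits nodes level by level from the root, left to right within each level.
Level 0: M
Level 1: C, S
Level 2: V, E
Level 3: Z, K, J
Level 4: A, H
Level 5: W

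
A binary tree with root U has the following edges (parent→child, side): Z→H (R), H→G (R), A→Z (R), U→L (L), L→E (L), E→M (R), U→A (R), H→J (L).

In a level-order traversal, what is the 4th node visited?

E

Level-order visits nodes level by level from the root, left to right within each level.
Level 0: U
Level 1: L, A
Level 2: E, Z
Level 3: M, H
Level 4: J, G
Full level-order sequence: U, L, A, E, Z, M, H, J, G.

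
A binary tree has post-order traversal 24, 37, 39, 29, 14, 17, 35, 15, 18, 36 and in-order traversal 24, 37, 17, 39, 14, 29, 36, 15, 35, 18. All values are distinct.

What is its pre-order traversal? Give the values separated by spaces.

The last element of post-order is the root; it splits in-order into left and right subtrees.
Root 36: left subtree has 6 nodes {24, 37, 17, 39, 14, 29}, right has 3 {15, 35, 18}.
  Root 17: left subtree has 2 nodes {24, 37}, right has 3 {39, 14, 29}.
    Root 37: left subtree has 1 node {24}, right has 0 { }.
    Root 14: left subtree has 1 node {39}, right has 1 {29}.
  Root 18: left subtree has 2 nodes {15, 35}, right has 0 { }.
    Root 15: left subtree has 0 nodes { }, right has 1 {35}.

36 17 37 24 14 39 29 18 15 35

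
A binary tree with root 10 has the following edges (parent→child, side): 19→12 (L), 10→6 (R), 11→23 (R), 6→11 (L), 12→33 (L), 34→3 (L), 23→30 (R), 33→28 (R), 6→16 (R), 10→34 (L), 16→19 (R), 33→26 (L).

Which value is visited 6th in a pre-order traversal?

23

Pre-order visits the node, then its left subtree, then its right subtree.
Visit 10.
At 10: go left to 34.
  Visit 34.
  At 34: go left to 3.
    3 is a leaf — visit 3.
  At 34: no right child.
At 10: go right to 6.
  Visit 6.
  At 6: go left to 11.
    Visit 11.
    At 11: no left child.
    At 11: go right to 23.
      Visit 23.
      At 23: no left child.
      At 23: go right to 30.
        30 is a leaf — visit 30.
  At 6: go right to 16.
    Visit 16.
    At 16: no left child.
    At 16: go right to 19.
      Visit 19.
      At 19: go left to 12.
        Visit 12.
        At 12: go left to 33.
          Visit 33.
          At 33: go left to 26.
            26 is a leaf — visit 26.
          At 33: go right to 28.
            28 is a leaf — visit 28.
        At 12: no right child.
      At 19: no right child.
Full pre-order sequence: 10, 34, 3, 6, 11, 23, 30, 16, 19, 12, 33, 26, 28.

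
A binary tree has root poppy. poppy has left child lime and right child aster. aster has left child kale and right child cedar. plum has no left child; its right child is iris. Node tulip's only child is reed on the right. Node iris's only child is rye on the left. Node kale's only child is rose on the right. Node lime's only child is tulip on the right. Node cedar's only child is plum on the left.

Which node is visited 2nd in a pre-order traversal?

lime

Pre-order visits the node, then its left subtree, then its right subtree.
Visit poppy.
At poppy: go left to lime.
  Visit lime.
  At lime: no left child.
  At lime: go right to tulip.
    Visit tulip.
    At tulip: no left child.
    At tulip: go right to reed.
      reed is a leaf — visit reed.
At poppy: go right to aster.
  Visit aster.
  At aster: go left to kale.
    Visit kale.
    At kale: no left child.
    At kale: go right to rose.
      rose is a leaf — visit rose.
  At aster: go right to cedar.
    Visit cedar.
    At cedar: go left to plum.
      Visit plum.
      At plum: no left child.
      At plum: go right to iris.
        Visit iris.
        At iris: go left to rye.
          rye is a leaf — visit rye.
        At iris: no right child.
    At cedar: no right child.
Full pre-order sequence: poppy, lime, tulip, reed, aster, kale, rose, cedar, plum, iris, rye.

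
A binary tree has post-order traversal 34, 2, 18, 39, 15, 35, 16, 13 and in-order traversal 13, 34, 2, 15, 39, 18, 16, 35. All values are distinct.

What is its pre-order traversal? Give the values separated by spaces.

13 16 15 2 34 39 18 35

The last element of post-order is the root; it splits in-order into left and right subtrees.
Root 13: left subtree has 0 nodes { }, right has 7 {34, 2, 15, 39, 18, 16, 35}.
  Root 16: left subtree has 5 nodes {34, 2, 15, 39, 18}, right has 1 {35}.
    Root 15: left subtree has 2 nodes {34, 2}, right has 2 {39, 18}.
      Root 2: left subtree has 1 node {34}, right has 0 { }.
      Root 39: left subtree has 0 nodes { }, right has 1 {18}.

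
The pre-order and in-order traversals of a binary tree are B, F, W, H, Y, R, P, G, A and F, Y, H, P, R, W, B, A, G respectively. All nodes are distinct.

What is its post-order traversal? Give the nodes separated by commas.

Y, P, R, H, W, F, A, G, B

The first element of pre-order is the root; it splits in-order into left and right subtrees.
Root B: left subtree has 6 nodes {F, Y, H, P, R, W}, right has 2 {A, G}.
  Root F: left subtree has 0 nodes { }, right has 5 {Y, H, P, R, W}.
    Root W: left subtree has 4 nodes {Y, H, P, R}, right has 0 { }.
      Root H: left subtree has 1 node {Y}, right has 2 {P, R}.
        Root R: left subtree has 1 node {P}, right has 0 { }.
  Root G: left subtree has 1 node {A}, right has 0 { }.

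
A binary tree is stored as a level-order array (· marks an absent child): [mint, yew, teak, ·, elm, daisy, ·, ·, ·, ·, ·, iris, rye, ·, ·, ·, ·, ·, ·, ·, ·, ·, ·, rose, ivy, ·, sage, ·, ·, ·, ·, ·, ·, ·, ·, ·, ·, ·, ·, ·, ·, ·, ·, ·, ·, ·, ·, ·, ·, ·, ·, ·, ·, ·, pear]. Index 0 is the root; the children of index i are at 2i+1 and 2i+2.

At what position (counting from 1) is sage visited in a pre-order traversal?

Pre-order visits the node, then its left subtree, then its right subtree.
Visit mint.
At mint: go left to yew.
  Visit yew.
  At yew: no left child.
  At yew: go right to elm.
    elm is a leaf — visit elm.
At mint: go right to teak.
  Visit teak.
  At teak: go left to daisy.
    Visit daisy.
    At daisy: go left to iris.
      Visit iris.
      At iris: go left to rose.
        rose is a leaf — visit rose.
      At iris: go right to ivy.
        ivy is a leaf — visit ivy.
    At daisy: go right to rye.
      Visit rye.
      At rye: no left child.
      At rye: go right to sage.
        Visit sage.
        At sage: no left child.
        At sage: go right to pear.
          pear is a leaf — visit pear.
  At teak: no right child.
Full pre-order sequence: mint, yew, elm, teak, daisy, iris, rose, ivy, rye, sage, pear.

10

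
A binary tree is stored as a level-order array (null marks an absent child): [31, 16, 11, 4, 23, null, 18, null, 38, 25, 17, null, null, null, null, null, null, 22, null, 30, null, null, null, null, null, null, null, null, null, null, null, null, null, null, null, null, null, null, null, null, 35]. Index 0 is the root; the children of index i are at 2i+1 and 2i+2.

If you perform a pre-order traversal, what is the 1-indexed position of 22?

Pre-order visits the node, then its left subtree, then its right subtree.
Visit 31.
At 31: go left to 16.
  Visit 16.
  At 16: go left to 4.
    Visit 4.
    At 4: no left child.
    At 4: go right to 38.
      Visit 38.
      At 38: go left to 22.
        22 is a leaf — visit 22.
      At 38: no right child.
  At 16: go right to 23.
    Visit 23.
    At 23: go left to 25.
      Visit 25.
      At 25: go left to 30.
        Visit 30.
        At 30: no left child.
        At 30: go right to 35.
          35 is a leaf — visit 35.
      At 25: no right child.
    At 23: go right to 17.
      17 is a leaf — visit 17.
At 31: go right to 11.
  Visit 11.
  At 11: no left child.
  At 11: go right to 18.
    18 is a leaf — visit 18.
Full pre-order sequence: 31, 16, 4, 38, 22, 23, 25, 30, 35, 17, 11, 18.

5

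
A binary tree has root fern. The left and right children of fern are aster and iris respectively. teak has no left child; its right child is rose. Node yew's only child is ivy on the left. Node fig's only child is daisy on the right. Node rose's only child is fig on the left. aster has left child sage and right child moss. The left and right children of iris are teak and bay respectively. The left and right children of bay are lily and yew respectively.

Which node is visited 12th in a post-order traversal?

Post-order visits the left subtree, then the right subtree, then the node.
At fern: go left to aster.
  At aster: go left to sage.
    sage is a leaf — visit sage.
  At aster: go right to moss.
    moss is a leaf — visit moss.
  Visit aster.
At fern: go right to iris.
  At iris: go left to teak.
    At teak: no left child.
    At teak: go right to rose.
      At rose: go left to fig.
        At fig: no left child.
        At fig: go right to daisy.
          daisy is a leaf — visit daisy.
        Visit fig.
      At rose: no right child.
      Visit rose.
    Visit teak.
  At iris: go right to bay.
    At bay: go left to lily.
      lily is a leaf — visit lily.
    At bay: go right to yew.
      At yew: go left to ivy.
        ivy is a leaf — visit ivy.
      At yew: no right child.
      Visit yew.
    Visit bay.
  Visit iris.
Visit fern.
Full post-order sequence: sage, moss, aster, daisy, fig, rose, teak, lily, ivy, yew, bay, iris, fern.

iris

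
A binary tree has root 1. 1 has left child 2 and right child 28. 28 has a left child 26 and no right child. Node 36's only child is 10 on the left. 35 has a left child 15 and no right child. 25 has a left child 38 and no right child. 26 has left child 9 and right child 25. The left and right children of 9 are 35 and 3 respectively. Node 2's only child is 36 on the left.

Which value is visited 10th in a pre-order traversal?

3

Pre-order visits the node, then its left subtree, then its right subtree.
Visit 1.
At 1: go left to 2.
  Visit 2.
  At 2: go left to 36.
    Visit 36.
    At 36: go left to 10.
      10 is a leaf — visit 10.
    At 36: no right child.
  At 2: no right child.
At 1: go right to 28.
  Visit 28.
  At 28: go left to 26.
    Visit 26.
    At 26: go left to 9.
      Visit 9.
      At 9: go left to 35.
        Visit 35.
        At 35: go left to 15.
          15 is a leaf — visit 15.
        At 35: no right child.
      At 9: go right to 3.
        3 is a leaf — visit 3.
    At 26: go right to 25.
      Visit 25.
      At 25: go left to 38.
        38 is a leaf — visit 38.
      At 25: no right child.
  At 28: no right child.
Full pre-order sequence: 1, 2, 36, 10, 28, 26, 9, 35, 15, 3, 25, 38.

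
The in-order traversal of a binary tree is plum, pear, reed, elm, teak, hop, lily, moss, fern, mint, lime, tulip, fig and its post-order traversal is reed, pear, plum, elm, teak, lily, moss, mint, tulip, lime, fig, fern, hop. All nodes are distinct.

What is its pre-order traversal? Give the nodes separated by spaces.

hop teak elm plum pear reed fern moss lily fig lime mint tulip

The last element of post-order is the root; it splits in-order into left and right subtrees.
Root hop: left subtree has 5 nodes {plum, pear, reed, elm, teak}, right has 7 {lily, moss, fern, mint, lime, tulip, fig}.
  Root teak: left subtree has 4 nodes {plum, pear, reed, elm}, right has 0 { }.
    Root elm: left subtree has 3 nodes {plum, pear, reed}, right has 0 { }.
      Root plum: left subtree has 0 nodes { }, right has 2 {pear, reed}.
        Root pear: left subtree has 0 nodes { }, right has 1 {reed}.
  Root fern: left subtree has 2 nodes {lily, moss}, right has 4 {mint, lime, tulip, fig}.
    Root moss: left subtree has 1 node {lily}, right has 0 { }.
    Root fig: left subtree has 3 nodes {mint, lime, tulip}, right has 0 { }.
      Root lime: left subtree has 1 node {mint}, right has 1 {tulip}.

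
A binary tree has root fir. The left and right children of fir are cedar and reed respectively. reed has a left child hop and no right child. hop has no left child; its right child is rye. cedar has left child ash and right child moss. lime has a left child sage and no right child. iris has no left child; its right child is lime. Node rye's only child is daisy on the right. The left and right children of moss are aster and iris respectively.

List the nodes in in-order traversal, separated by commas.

ash, cedar, aster, moss, iris, sage, lime, fir, hop, rye, daisy, reed

In-order visits the left subtree, then the node, then the right subtree.
At fir: go left to cedar.
  At cedar: go left to ash.
    ash is a leaf — visit ash.
  Visit cedar.
  At cedar: go right to moss.
    At moss: go left to aster.
      aster is a leaf — visit aster.
    Visit moss.
    At moss: go right to iris.
      At iris: no left child.
      Visit iris.
      At iris: go right to lime.
        At lime: go left to sage.
          sage is a leaf — visit sage.
        Visit lime.
        At lime: no right child.
Visit fir.
At fir: go right to reed.
  At reed: go left to hop.
    At hop: no left child.
    Visit hop.
    At hop: go right to rye.
      At rye: no left child.
      Visit rye.
      At rye: go right to daisy.
        daisy is a leaf — visit daisy.
  Visit reed.
  At reed: no right child.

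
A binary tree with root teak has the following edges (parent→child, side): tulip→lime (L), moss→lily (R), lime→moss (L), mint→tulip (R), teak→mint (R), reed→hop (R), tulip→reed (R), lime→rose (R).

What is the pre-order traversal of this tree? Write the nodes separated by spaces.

Pre-order visits the node, then its left subtree, then its right subtree.
Visit teak.
At teak: no left child.
At teak: go right to mint.
  Visit mint.
  At mint: no left child.
  At mint: go right to tulip.
    Visit tulip.
    At tulip: go left to lime.
      Visit lime.
      At lime: go left to moss.
        Visit moss.
        At moss: no left child.
        At moss: go right to lily.
          lily is a leaf — visit lily.
      At lime: go right to rose.
        rose is a leaf — visit rose.
    At tulip: go right to reed.
      Visit reed.
      At reed: no left child.
      At reed: go right to hop.
        hop is a leaf — visit hop.

teak mint tulip lime moss lily rose reed hop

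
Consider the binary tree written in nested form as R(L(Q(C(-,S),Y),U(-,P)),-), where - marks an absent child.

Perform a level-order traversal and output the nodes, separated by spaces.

Level-order visits nodes level by level from the root, left to right within each level.
Level 0: R
Level 1: L
Level 2: Q, U
Level 3: C, Y, P
Level 4: S

R L Q U C Y P S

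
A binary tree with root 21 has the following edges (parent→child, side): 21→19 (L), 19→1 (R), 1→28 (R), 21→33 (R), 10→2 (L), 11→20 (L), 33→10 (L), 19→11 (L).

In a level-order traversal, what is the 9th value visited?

2

Level-order visits nodes level by level from the root, left to right within each level.
Level 0: 21
Level 1: 19, 33
Level 2: 11, 1, 10
Level 3: 20, 28, 2
Full level-order sequence: 21, 19, 33, 11, 1, 10, 20, 28, 2.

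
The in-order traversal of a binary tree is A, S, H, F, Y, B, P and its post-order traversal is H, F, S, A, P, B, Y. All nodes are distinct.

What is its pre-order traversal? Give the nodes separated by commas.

The last element of post-order is the root; it splits in-order into left and right subtrees.
Root Y: left subtree has 4 nodes {A, S, H, F}, right has 2 {B, P}.
  Root A: left subtree has 0 nodes { }, right has 3 {S, H, F}.
    Root S: left subtree has 0 nodes { }, right has 2 {H, F}.
      Root F: left subtree has 1 node {H}, right has 0 { }.
  Root B: left subtree has 0 nodes { }, right has 1 {P}.

Y, A, S, F, H, B, P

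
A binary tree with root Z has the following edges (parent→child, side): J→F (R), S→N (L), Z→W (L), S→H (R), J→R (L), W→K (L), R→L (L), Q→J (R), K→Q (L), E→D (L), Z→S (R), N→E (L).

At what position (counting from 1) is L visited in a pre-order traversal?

Pre-order visits the node, then its left subtree, then its right subtree.
Visit Z.
At Z: go left to W.
  Visit W.
  At W: go left to K.
    Visit K.
    At K: go left to Q.
      Visit Q.
      At Q: no left child.
      At Q: go right to J.
        Visit J.
        At J: go left to R.
          Visit R.
          At R: go left to L.
            L is a leaf — visit L.
          At R: no right child.
        At J: go right to F.
          F is a leaf — visit F.
    At K: no right child.
  At W: no right child.
At Z: go right to S.
  Visit S.
  At S: go left to N.
    Visit N.
    At N: go left to E.
      Visit E.
      At E: go left to D.
        D is a leaf — visit D.
      At E: no right child.
    At N: no right child.
  At S: go right to H.
    H is a leaf — visit H.
Full pre-order sequence: Z, W, K, Q, J, R, L, F, S, N, E, D, H.

7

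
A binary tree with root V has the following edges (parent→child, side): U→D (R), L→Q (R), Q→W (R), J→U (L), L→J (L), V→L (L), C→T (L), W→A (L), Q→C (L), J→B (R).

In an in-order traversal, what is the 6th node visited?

T

In-order visits the left subtree, then the node, then the right subtree.
At V: go left to L.
  At L: go left to J.
    At J: go left to U.
      At U: no left child.
      Visit U.
      At U: go right to D.
        D is a leaf — visit D.
    Visit J.
    At J: go right to B.
      B is a leaf — visit B.
  Visit L.
  At L: go right to Q.
    At Q: go left to C.
      At C: go left to T.
        T is a leaf — visit T.
      Visit C.
      At C: no right child.
    Visit Q.
    At Q: go right to W.
      At W: go left to A.
        A is a leaf — visit A.
      Visit W.
      At W: no right child.
Visit V.
At V: no right child.
Full in-order sequence: U, D, J, B, L, T, C, Q, A, W, V.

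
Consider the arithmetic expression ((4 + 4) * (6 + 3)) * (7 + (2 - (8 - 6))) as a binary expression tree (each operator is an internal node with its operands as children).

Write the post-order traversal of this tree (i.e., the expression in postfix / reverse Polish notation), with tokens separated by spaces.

4 4 + 6 3 + * 7 2 8 6 - - + *

Post-order on an expression tree gives postfix notation: for each operator, emit left operand, right operand, then the operator.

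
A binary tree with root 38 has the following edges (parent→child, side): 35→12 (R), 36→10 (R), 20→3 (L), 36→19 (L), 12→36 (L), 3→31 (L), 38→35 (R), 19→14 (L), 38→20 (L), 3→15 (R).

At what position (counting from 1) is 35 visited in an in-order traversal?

6

In-order visits the left subtree, then the node, then the right subtree.
At 38: go left to 20.
  At 20: go left to 3.
    At 3: go left to 31.
      31 is a leaf — visit 31.
    Visit 3.
    At 3: go right to 15.
      15 is a leaf — visit 15.
  Visit 20.
  At 20: no right child.
Visit 38.
At 38: go right to 35.
  At 35: no left child.
  Visit 35.
  At 35: go right to 12.
    At 12: go left to 36.
      At 36: go left to 19.
        At 19: go left to 14.
          14 is a leaf — visit 14.
        Visit 19.
        At 19: no right child.
      Visit 36.
      At 36: go right to 10.
        10 is a leaf — visit 10.
    Visit 12.
    At 12: no right child.
Full in-order sequence: 31, 3, 15, 20, 38, 35, 14, 19, 36, 10, 12.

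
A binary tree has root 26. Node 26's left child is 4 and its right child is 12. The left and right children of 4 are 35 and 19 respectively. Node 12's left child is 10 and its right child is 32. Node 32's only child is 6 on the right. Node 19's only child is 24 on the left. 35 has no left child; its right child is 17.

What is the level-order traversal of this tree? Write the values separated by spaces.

26 4 12 35 19 10 32 17 24 6

Level-order visits nodes level by level from the root, left to right within each level.
Level 0: 26
Level 1: 4, 12
Level 2: 35, 19, 10, 32
Level 3: 17, 24, 6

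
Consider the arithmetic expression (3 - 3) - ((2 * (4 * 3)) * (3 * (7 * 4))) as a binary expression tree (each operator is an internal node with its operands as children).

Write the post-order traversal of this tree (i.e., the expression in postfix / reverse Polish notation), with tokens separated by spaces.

Post-order on an expression tree gives postfix notation: for each operator, emit left operand, right operand, then the operator.

3 3 - 2 4 3 * * 3 7 4 * * * -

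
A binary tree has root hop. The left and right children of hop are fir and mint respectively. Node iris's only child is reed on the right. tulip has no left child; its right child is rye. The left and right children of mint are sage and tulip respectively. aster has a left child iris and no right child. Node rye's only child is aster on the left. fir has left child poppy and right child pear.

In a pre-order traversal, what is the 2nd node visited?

Pre-order visits the node, then its left subtree, then its right subtree.
Visit hop.
At hop: go left to fir.
  Visit fir.
  At fir: go left to poppy.
    poppy is a leaf — visit poppy.
  At fir: go right to pear.
    pear is a leaf — visit pear.
At hop: go right to mint.
  Visit mint.
  At mint: go left to sage.
    sage is a leaf — visit sage.
  At mint: go right to tulip.
    Visit tulip.
    At tulip: no left child.
    At tulip: go right to rye.
      Visit rye.
      At rye: go left to aster.
        Visit aster.
        At aster: go left to iris.
          Visit iris.
          At iris: no left child.
          At iris: go right to reed.
            reed is a leaf — visit reed.
        At aster: no right child.
      At rye: no right child.
Full pre-order sequence: hop, fir, poppy, pear, mint, sage, tulip, rye, aster, iris, reed.

fir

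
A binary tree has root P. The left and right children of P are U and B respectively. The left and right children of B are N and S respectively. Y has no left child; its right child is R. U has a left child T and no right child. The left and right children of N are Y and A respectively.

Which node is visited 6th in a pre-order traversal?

Pre-order visits the node, then its left subtree, then its right subtree.
Visit P.
At P: go left to U.
  Visit U.
  At U: go left to T.
    T is a leaf — visit T.
  At U: no right child.
At P: go right to B.
  Visit B.
  At B: go left to N.
    Visit N.
    At N: go left to Y.
      Visit Y.
      At Y: no left child.
      At Y: go right to R.
        R is a leaf — visit R.
    At N: go right to A.
      A is a leaf — visit A.
  At B: go right to S.
    S is a leaf — visit S.
Full pre-order sequence: P, U, T, B, N, Y, R, A, S.

Y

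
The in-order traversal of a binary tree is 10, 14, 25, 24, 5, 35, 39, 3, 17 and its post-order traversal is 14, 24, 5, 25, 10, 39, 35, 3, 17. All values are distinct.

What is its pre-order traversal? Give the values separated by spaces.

The last element of post-order is the root; it splits in-order into left and right subtrees.
Root 17: left subtree has 8 nodes {10, 14, 25, 24, 5, 35, 39, 3}, right has 0 { }.
  Root 3: left subtree has 7 nodes {10, 14, 25, 24, 5, 35, 39}, right has 0 { }.
    Root 35: left subtree has 5 nodes {10, 14, 25, 24, 5}, right has 1 {39}.
      Root 10: left subtree has 0 nodes { }, right has 4 {14, 25, 24, 5}.
        Root 25: left subtree has 1 node {14}, right has 2 {24, 5}.
          Root 5: left subtree has 1 node {24}, right has 0 { }.

17 3 35 10 25 14 5 24 39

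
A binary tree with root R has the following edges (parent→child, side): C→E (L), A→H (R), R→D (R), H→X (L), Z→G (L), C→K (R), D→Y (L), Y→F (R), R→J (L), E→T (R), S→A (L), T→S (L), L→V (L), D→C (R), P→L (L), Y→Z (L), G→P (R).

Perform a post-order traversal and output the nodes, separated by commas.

Post-order visits the left subtree, then the right subtree, then the node.
At R: go left to J.
  J is a leaf — visit J.
At R: go right to D.
  At D: go left to Y.
    At Y: go left to Z.
      At Z: go left to G.
        At G: no left child.
        At G: go right to P.
          At P: go left to L.
            At L: go left to V.
              V is a leaf — visit V.
            At L: no right child.
            Visit L.
          At P: no right child.
          Visit P.
        Visit G.
      At Z: no right child.
      Visit Z.
    At Y: go right to F.
      F is a leaf — visit F.
    Visit Y.
  At D: go right to C.
    At C: go left to E.
      At E: no left child.
      At E: go right to T.
        At T: go left to S.
          At S: go left to A.
            At A: no left child.
            At A: go right to H.
              At H: go left to X.
                X is a leaf — visit X.
              At H: no right child.
              Visit H.
            Visit A.
          At S: no right child.
          Visit S.
        At T: no right child.
        Visit T.
      Visit E.
    At C: go right to K.
      K is a leaf — visit K.
    Visit C.
  Visit D.
Visit R.

J, V, L, P, G, Z, F, Y, X, H, A, S, T, E, K, C, D, R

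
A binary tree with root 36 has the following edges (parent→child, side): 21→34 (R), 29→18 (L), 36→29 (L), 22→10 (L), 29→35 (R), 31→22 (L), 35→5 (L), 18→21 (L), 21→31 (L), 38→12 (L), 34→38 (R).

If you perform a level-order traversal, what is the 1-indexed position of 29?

2

Level-order visits nodes level by level from the root, left to right within each level.
Level 0: 36
Level 1: 29
Level 2: 18, 35
Level 3: 21, 5
Level 4: 31, 34
Level 5: 22, 38
Level 6: 10, 12
Full level-order sequence: 36, 29, 18, 35, 21, 5, 31, 34, 22, 38, 10, 12.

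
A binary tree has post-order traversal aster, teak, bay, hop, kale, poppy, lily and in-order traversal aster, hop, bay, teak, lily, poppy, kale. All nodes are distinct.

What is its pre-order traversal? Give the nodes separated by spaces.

lily hop aster bay teak poppy kale

The last element of post-order is the root; it splits in-order into left and right subtrees.
Root lily: left subtree has 4 nodes {aster, hop, bay, teak}, right has 2 {poppy, kale}.
  Root hop: left subtree has 1 node {aster}, right has 2 {bay, teak}.
    Root bay: left subtree has 0 nodes { }, right has 1 {teak}.
  Root poppy: left subtree has 0 nodes { }, right has 1 {kale}.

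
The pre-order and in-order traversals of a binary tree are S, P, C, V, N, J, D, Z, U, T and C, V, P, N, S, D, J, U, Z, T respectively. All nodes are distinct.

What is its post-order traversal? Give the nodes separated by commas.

The first element of pre-order is the root; it splits in-order into left and right subtrees.
Root S: left subtree has 4 nodes {C, V, P, N}, right has 5 {D, J, U, Z, T}.
  Root P: left subtree has 2 nodes {C, V}, right has 1 {N}.
    Root C: left subtree has 0 nodes { }, right has 1 {V}.
  Root J: left subtree has 1 node {D}, right has 3 {U, Z, T}.
    Root Z: left subtree has 1 node {U}, right has 1 {T}.

V, C, N, P, D, U, T, Z, J, S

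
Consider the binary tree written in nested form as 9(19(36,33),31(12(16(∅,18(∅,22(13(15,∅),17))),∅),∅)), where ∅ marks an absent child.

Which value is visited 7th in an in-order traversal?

In-order visits the left subtree, then the node, then the right subtree.
At 9: go left to 19.
  At 19: go left to 36.
    36 is a leaf — visit 36.
  Visit 19.
  At 19: go right to 33.
    33 is a leaf — visit 33.
Visit 9.
At 9: go right to 31.
  At 31: go left to 12.
    At 12: go left to 16.
      At 16: no left child.
      Visit 16.
      At 16: go right to 18.
        At 18: no left child.
        Visit 18.
        At 18: go right to 22.
          At 22: go left to 13.
            At 13: go left to 15.
              15 is a leaf — visit 15.
            Visit 13.
            At 13: no right child.
          Visit 22.
          At 22: go right to 17.
            17 is a leaf — visit 17.
    Visit 12.
    At 12: no right child.
  Visit 31.
  At 31: no right child.
Full in-order sequence: 36, 19, 33, 9, 16, 18, 15, 13, 22, 17, 12, 31.

15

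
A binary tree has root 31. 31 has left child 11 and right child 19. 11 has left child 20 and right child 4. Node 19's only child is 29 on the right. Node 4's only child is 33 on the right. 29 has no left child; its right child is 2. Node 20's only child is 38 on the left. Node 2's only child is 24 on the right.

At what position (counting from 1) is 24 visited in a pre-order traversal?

Pre-order visits the node, then its left subtree, then its right subtree.
Visit 31.
At 31: go left to 11.
  Visit 11.
  At 11: go left to 20.
    Visit 20.
    At 20: go left to 38.
      38 is a leaf — visit 38.
    At 20: no right child.
  At 11: go right to 4.
    Visit 4.
    At 4: no left child.
    At 4: go right to 33.
      33 is a leaf — visit 33.
At 31: go right to 19.
  Visit 19.
  At 19: no left child.
  At 19: go right to 29.
    Visit 29.
    At 29: no left child.
    At 29: go right to 2.
      Visit 2.
      At 2: no left child.
      At 2: go right to 24.
        24 is a leaf — visit 24.
Full pre-order sequence: 31, 11, 20, 38, 4, 33, 19, 29, 2, 24.

10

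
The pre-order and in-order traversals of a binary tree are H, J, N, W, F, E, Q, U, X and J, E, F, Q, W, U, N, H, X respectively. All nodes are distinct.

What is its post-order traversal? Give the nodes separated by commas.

The first element of pre-order is the root; it splits in-order into left and right subtrees.
Root H: left subtree has 7 nodes {J, E, F, Q, W, U, N}, right has 1 {X}.
  Root J: left subtree has 0 nodes { }, right has 6 {E, F, Q, W, U, N}.
    Root N: left subtree has 5 nodes {E, F, Q, W, U}, right has 0 { }.
      Root W: left subtree has 3 nodes {E, F, Q}, right has 1 {U}.
        Root F: left subtree has 1 node {E}, right has 1 {Q}.

E, Q, F, U, W, N, J, X, H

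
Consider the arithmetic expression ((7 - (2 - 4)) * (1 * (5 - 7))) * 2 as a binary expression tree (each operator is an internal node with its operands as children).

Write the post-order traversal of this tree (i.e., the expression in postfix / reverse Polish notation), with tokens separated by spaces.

Post-order on an expression tree gives postfix notation: for each operator, emit left operand, right operand, then the operator.

7 2 4 - - 1 5 7 - * * 2 *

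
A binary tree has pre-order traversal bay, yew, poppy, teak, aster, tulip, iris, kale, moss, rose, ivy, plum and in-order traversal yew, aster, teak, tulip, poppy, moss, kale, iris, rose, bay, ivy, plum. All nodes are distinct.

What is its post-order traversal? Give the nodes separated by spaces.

aster tulip teak moss kale rose iris poppy yew plum ivy bay

The first element of pre-order is the root; it splits in-order into left and right subtrees.
Root bay: left subtree has 9 nodes {yew, aster, teak, tulip, poppy, moss, kale, iris, rose}, right has 2 {ivy, plum}.
  Root yew: left subtree has 0 nodes { }, right has 8 {aster, teak, tulip, poppy, moss, kale, iris, rose}.
    Root poppy: left subtree has 3 nodes {aster, teak, tulip}, right has 4 {moss, kale, iris, rose}.
      Root teak: left subtree has 1 node {aster}, right has 1 {tulip}.
      Root iris: left subtree has 2 nodes {moss, kale}, right has 1 {rose}.
        Root kale: left subtree has 1 node {moss}, right has 0 { }.
  Root ivy: left subtree has 0 nodes { }, right has 1 {plum}.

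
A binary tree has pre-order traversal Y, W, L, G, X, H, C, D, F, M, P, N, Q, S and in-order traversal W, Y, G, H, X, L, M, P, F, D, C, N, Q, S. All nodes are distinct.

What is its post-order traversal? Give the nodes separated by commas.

The first element of pre-order is the root; it splits in-order into left and right subtrees.
Root Y: left subtree has 1 node {W}, right has 12 {G, H, X, L, M, P, F, D, C, N, Q, S}.
  Root L: left subtree has 3 nodes {G, H, X}, right has 8 {M, P, F, D, C, N, Q, S}.
    Root G: left subtree has 0 nodes { }, right has 2 {H, X}.
      Root X: left subtree has 1 node {H}, right has 0 { }.
    Root C: left subtree has 4 nodes {M, P, F, D}, right has 3 {N, Q, S}.
      Root D: left subtree has 3 nodes {M, P, F}, right has 0 { }.
        Root F: left subtree has 2 nodes {M, P}, right has 0 { }.
          Root M: left subtree has 0 nodes { }, right has 1 {P}.
      Root N: left subtree has 0 nodes { }, right has 2 {Q, S}.
        Root Q: left subtree has 0 nodes { }, right has 1 {S}.

W, H, X, G, P, M, F, D, S, Q, N, C, L, Y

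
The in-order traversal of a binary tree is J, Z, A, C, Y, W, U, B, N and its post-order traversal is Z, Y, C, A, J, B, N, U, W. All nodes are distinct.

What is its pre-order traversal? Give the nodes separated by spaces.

The last element of post-order is the root; it splits in-order into left and right subtrees.
Root W: left subtree has 5 nodes {J, Z, A, C, Y}, right has 3 {U, B, N}.
  Root J: left subtree has 0 nodes { }, right has 4 {Z, A, C, Y}.
    Root A: left subtree has 1 node {Z}, right has 2 {C, Y}.
      Root C: left subtree has 0 nodes { }, right has 1 {Y}.
  Root U: left subtree has 0 nodes { }, right has 2 {B, N}.
    Root N: left subtree has 1 node {B}, right has 0 { }.

W J A Z C Y U N B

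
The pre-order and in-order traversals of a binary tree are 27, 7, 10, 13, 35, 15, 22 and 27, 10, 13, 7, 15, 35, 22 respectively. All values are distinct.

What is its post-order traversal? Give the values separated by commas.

13, 10, 15, 22, 35, 7, 27

The first element of pre-order is the root; it splits in-order into left and right subtrees.
Root 27: left subtree has 0 nodes { }, right has 6 {10, 13, 7, 15, 35, 22}.
  Root 7: left subtree has 2 nodes {10, 13}, right has 3 {15, 35, 22}.
    Root 10: left subtree has 0 nodes { }, right has 1 {13}.
    Root 35: left subtree has 1 node {15}, right has 1 {22}.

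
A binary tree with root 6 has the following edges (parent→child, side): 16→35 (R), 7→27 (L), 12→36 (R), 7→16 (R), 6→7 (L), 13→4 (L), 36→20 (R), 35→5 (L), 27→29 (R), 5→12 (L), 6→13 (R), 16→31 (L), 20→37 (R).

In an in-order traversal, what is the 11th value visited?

35

In-order visits the left subtree, then the node, then the right subtree.
At 6: go left to 7.
  At 7: go left to 27.
    At 27: no left child.
    Visit 27.
    At 27: go right to 29.
      29 is a leaf — visit 29.
  Visit 7.
  At 7: go right to 16.
    At 16: go left to 31.
      31 is a leaf — visit 31.
    Visit 16.
    At 16: go right to 35.
      At 35: go left to 5.
        At 5: go left to 12.
          At 12: no left child.
          Visit 12.
          At 12: go right to 36.
            At 36: no left child.
            Visit 36.
            At 36: go right to 20.
              At 20: no left child.
              Visit 20.
              At 20: go right to 37.
                37 is a leaf — visit 37.
        Visit 5.
        At 5: no right child.
      Visit 35.
      At 35: no right child.
Visit 6.
At 6: go right to 13.
  At 13: go left to 4.
    4 is a leaf — visit 4.
  Visit 13.
  At 13: no right child.
Full in-order sequence: 27, 29, 7, 31, 16, 12, 36, 20, 37, 5, 35, 6, 4, 13.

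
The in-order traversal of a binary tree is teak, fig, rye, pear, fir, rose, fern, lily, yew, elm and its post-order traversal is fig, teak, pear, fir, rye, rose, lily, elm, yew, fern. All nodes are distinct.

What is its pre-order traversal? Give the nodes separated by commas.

fern, rose, rye, teak, fig, fir, pear, yew, lily, elm

The last element of post-order is the root; it splits in-order into left and right subtrees.
Root fern: left subtree has 6 nodes {teak, fig, rye, pear, fir, rose}, right has 3 {lily, yew, elm}.
  Root rose: left subtree has 5 nodes {teak, fig, rye, pear, fir}, right has 0 { }.
    Root rye: left subtree has 2 nodes {teak, fig}, right has 2 {pear, fir}.
      Root teak: left subtree has 0 nodes { }, right has 1 {fig}.
      Root fir: left subtree has 1 node {pear}, right has 0 { }.
  Root yew: left subtree has 1 node {lily}, right has 1 {elm}.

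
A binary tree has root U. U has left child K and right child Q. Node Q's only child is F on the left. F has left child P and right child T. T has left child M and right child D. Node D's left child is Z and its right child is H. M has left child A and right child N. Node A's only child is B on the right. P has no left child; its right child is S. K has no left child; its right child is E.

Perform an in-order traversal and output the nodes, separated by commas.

In-order visits the left subtree, then the node, then the right subtree.
At U: go left to K.
  At K: no left child.
  Visit K.
  At K: go right to E.
    E is a leaf — visit E.
Visit U.
At U: go right to Q.
  At Q: go left to F.
    At F: go left to P.
      At P: no left child.
      Visit P.
      At P: go right to S.
        S is a leaf — visit S.
    Visit F.
    At F: go right to T.
      At T: go left to M.
        At M: go left to A.
          At A: no left child.
          Visit A.
          At A: go right to B.
            B is a leaf — visit B.
        Visit M.
        At M: go right to N.
          N is a leaf — visit N.
      Visit T.
      At T: go right to D.
        At D: go left to Z.
          Z is a leaf — visit Z.
        Visit D.
        At D: go right to H.
          H is a leaf — visit H.
  Visit Q.
  At Q: no right child.

K, E, U, P, S, F, A, B, M, N, T, Z, D, H, Q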